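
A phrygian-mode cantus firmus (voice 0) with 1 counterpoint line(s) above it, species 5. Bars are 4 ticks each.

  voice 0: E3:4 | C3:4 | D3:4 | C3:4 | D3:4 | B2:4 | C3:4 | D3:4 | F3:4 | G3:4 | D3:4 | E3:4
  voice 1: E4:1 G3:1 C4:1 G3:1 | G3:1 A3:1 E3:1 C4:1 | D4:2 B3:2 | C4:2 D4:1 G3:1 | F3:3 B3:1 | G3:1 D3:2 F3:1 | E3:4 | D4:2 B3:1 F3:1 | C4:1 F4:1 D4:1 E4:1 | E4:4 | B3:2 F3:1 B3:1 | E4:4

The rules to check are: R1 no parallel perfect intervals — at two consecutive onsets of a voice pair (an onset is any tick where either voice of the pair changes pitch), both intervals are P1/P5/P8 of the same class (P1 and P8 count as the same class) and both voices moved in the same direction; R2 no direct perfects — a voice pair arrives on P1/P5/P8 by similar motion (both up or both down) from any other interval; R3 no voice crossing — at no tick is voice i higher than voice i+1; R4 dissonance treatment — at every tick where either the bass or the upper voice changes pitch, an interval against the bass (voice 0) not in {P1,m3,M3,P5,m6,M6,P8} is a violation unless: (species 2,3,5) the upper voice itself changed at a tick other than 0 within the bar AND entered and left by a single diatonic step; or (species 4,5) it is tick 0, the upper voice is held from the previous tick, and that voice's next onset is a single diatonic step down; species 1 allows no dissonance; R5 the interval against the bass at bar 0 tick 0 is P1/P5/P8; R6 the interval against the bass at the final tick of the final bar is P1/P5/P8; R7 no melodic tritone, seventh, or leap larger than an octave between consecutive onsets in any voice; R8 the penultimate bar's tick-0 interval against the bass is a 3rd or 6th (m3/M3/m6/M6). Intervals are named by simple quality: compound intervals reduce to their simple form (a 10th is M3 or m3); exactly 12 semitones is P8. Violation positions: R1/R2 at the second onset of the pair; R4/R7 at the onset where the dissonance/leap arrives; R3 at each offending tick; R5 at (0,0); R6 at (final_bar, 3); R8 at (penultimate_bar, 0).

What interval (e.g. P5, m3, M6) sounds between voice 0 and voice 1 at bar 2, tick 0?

voice 0=D3 voice 1=D4 -> P8

P8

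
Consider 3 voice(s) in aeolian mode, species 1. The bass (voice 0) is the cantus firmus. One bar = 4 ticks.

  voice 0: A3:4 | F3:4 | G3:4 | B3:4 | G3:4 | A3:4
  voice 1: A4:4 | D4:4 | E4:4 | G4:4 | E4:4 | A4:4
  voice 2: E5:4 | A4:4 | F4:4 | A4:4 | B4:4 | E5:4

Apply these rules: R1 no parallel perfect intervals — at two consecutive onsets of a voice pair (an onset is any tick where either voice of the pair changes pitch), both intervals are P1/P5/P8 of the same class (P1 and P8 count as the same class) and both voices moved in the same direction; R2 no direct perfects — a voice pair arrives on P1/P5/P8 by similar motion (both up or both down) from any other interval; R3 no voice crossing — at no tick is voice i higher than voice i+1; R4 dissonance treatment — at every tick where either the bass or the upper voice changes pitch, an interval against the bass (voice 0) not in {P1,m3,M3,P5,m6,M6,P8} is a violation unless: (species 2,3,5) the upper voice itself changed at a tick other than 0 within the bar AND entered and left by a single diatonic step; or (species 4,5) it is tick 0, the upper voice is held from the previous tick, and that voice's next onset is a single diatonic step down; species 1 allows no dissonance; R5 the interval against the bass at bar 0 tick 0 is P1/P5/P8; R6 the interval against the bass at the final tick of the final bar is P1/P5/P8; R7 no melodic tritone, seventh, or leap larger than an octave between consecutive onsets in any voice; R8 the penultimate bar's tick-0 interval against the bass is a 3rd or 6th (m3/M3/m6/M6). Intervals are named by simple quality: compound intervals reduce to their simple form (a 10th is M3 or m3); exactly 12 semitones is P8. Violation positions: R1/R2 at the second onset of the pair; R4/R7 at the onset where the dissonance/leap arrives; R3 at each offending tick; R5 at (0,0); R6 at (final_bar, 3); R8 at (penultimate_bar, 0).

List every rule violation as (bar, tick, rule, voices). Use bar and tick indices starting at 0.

(1, 0, R1, (1, 2))
(2, 0, R4, (0, 2))
(3, 0, R4, (0, 2))
(5, 0, R1, (1, 2))
(5, 0, R2, (0, 1))
(5, 0, R2, (0, 2))

bar 0: v0=A3 v1=A4 v2=E5 downbeat P5
bar 1: v0=F3 v1=D4 v2=A4 downbeat M3
bar 2: v0=G3 v1=E4 v2=F4 downbeat m7
bar 3: v0=B3 v1=G4 v2=A4 downbeat m7
bar 4: v0=G3 v1=E4 v2=B4 downbeat M3
bar 5: v0=A3 v1=A4 v2=E5 downbeat P5
  -> R1 @ bar 1 tick 0 v(1, 2): A4/E5 P5 -> D4/A4 P5 similar
  -> R4 @ bar 2 tick 0 v(0, 2): G3/F4 m7 untreated
  -> R4 @ bar 3 tick 0 v(0, 2): B3/A4 m7 untreated
  -> R1 @ bar 5 tick 0 v(1, 2): E4/B4 P5 -> A4/E5 P5 similar
  -> R2 @ bar 5 tick 0 v(0, 1): G3/E4 M6 -> A3/A4 P8 similar
  -> R2 @ bar 5 tick 0 v(0, 2): G3/B4 M3 -> A3/E5 P5 similar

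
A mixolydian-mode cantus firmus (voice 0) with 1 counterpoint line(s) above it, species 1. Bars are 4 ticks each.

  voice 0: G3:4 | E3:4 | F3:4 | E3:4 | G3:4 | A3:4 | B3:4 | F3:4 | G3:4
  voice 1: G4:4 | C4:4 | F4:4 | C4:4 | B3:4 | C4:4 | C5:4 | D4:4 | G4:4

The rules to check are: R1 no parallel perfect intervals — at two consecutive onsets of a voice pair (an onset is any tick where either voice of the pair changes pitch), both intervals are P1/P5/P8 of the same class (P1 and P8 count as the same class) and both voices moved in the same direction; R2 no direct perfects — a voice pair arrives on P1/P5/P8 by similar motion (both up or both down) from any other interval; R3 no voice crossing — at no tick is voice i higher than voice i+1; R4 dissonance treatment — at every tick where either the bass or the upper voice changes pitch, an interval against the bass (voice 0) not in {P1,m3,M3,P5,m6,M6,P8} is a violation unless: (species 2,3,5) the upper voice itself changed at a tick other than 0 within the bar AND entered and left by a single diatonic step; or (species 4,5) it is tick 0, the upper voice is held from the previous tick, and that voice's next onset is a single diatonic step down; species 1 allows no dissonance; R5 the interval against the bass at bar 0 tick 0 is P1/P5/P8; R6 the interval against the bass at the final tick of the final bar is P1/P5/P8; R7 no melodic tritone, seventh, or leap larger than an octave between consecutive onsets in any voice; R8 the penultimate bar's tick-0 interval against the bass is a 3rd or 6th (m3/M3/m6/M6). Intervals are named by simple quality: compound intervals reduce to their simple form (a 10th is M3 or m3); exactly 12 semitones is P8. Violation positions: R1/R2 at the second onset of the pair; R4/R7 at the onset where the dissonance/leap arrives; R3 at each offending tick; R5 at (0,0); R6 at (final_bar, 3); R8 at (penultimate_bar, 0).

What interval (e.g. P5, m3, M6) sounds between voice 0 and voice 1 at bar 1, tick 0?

m6

voice 0=E3 voice 1=C4 -> m6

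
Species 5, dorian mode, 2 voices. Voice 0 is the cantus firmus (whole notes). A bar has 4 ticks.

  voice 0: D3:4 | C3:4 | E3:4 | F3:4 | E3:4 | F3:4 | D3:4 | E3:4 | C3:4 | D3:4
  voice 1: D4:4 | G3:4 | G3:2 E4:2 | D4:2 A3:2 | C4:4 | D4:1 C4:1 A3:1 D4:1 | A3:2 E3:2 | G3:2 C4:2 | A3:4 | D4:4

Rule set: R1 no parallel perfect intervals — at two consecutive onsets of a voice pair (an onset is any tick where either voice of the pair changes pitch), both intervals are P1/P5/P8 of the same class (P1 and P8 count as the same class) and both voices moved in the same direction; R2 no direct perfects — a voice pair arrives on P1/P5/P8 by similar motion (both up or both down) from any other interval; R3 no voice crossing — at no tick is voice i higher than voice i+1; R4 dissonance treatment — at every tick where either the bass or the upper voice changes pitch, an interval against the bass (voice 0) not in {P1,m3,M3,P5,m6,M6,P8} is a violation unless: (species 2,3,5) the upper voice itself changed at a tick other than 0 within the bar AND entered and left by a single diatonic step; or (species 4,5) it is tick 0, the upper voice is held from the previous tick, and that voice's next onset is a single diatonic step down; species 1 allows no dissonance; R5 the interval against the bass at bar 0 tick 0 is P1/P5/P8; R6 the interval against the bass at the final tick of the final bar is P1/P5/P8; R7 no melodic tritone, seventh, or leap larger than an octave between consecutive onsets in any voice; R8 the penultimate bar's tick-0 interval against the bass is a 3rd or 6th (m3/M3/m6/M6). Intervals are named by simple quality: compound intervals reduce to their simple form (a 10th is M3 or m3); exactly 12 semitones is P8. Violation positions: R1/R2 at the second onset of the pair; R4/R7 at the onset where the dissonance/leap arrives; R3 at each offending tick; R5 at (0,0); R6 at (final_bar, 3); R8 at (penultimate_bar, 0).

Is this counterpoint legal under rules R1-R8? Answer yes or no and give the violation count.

bar 0: v0=D3 v1=D4 (P8)
bar 1: v0=C3 v1=G3 (P5)
bar 2: v0=E3 v1=G3 (m3)
bar 3: v0=F3 v1=D4 (M6)
bar 4: v0=E3 v1=C4 (m6)
bar 5: v0=F3 v1=D4 (M6)
bar 6: v0=D3 v1=A3 (P5)
bar 7: v0=E3 v1=G3 (m3)
bar 8: v0=C3 v1=A3 (M6)
bar 9: v0=D3 v1=D4 (P8)
  R2 @ bar1.0: D3/D4 P8 -> C3/G3 P5 similar
  R2 @ bar6.0: F3/D4 M6 -> D3/A3 P5 similar
  R4 @ bar6.2: D3/E3 M2 untreated
  R2 @ bar9.0: C3/A3 M6 -> D3/D4 P8 similar

No (4 violations)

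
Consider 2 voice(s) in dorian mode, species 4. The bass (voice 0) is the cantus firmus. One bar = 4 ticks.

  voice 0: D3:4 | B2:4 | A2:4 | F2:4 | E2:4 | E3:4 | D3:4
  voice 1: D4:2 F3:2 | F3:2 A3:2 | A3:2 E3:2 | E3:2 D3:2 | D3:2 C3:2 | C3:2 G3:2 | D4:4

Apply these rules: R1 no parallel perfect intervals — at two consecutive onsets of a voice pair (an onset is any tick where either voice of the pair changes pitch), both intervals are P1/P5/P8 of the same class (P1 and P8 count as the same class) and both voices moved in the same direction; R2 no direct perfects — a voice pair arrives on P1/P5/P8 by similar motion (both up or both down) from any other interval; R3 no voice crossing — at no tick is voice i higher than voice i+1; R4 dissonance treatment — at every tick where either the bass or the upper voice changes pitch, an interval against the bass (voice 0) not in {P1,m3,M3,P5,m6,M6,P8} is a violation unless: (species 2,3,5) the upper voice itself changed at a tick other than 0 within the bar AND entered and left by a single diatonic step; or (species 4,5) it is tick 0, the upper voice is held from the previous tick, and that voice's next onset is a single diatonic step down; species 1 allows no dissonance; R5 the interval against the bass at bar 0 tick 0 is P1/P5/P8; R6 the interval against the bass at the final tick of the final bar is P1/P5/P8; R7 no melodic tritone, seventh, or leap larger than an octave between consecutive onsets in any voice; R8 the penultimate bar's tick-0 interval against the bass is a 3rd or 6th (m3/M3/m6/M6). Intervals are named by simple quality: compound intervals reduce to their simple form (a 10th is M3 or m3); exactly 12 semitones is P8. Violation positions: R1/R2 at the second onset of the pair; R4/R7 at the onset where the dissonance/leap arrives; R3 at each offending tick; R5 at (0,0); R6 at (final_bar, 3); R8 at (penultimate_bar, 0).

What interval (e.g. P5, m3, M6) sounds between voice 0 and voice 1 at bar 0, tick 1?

voice 0=D3 voice 1=D4 -> P8

P8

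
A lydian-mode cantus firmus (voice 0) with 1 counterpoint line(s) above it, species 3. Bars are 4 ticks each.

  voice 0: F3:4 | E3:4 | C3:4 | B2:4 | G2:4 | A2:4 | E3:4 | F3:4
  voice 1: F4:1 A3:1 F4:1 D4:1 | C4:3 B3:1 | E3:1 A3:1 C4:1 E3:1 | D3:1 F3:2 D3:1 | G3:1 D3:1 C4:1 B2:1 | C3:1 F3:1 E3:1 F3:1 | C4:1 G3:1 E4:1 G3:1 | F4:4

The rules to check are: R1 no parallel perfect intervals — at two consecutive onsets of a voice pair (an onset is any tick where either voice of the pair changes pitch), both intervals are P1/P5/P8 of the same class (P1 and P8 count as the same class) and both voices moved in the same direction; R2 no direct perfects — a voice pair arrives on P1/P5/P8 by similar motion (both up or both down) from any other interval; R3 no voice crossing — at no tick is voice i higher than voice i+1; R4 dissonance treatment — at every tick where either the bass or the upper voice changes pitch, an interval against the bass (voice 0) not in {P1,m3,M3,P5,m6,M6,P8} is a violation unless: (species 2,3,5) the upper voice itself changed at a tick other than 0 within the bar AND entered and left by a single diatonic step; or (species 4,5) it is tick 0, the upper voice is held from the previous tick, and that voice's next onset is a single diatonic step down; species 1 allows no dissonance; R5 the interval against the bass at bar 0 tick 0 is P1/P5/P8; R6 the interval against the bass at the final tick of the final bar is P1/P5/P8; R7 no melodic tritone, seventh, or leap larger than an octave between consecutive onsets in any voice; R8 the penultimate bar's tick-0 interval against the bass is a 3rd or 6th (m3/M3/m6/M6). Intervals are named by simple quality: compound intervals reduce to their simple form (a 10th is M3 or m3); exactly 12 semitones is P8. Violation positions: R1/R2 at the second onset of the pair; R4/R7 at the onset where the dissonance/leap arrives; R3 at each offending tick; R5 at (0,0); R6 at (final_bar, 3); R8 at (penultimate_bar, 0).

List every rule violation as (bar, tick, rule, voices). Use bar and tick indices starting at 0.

(3, 1, R4, (0, 1))
(4, 2, R4, (0, 1))
(4, 2, R7, (1,))
(4, 3, R7, (1,))
(7, 0, R2, (0, 1))
(7, 0, R7, (1,))

bar 0: v0=F3 v1=F4 downbeat P8
bar 1: v0=E3 v1=C4 downbeat m6
bar 2: v0=C3 v1=E3 downbeat M3
bar 3: v0=B2 v1=D3 downbeat m3
bar 4: v0=G2 v1=G3 downbeat P8
bar 5: v0=A2 v1=C3 downbeat m3
bar 6: v0=E3 v1=C4 downbeat m6
bar 7: v0=F3 v1=F4 downbeat P8
  -> R4 @ bar 3 tick 1 v(0, 1): B2/F3 TT untreated
  -> R4 @ bar 4 tick 2 v(0, 1): G2/C4 P4 untreated
  -> R7 @ bar 4 tick 2 v(1,): D3->C4 leap 10st
  -> R7 @ bar 4 tick 3 v(1,): C4->B2 leap 13st
  -> R2 @ bar 7 tick 0 v(0, 1): E3/G3 m3 -> F3/F4 P8 similar
  -> R7 @ bar 7 tick 0 v(1,): G3->F4 leap 10st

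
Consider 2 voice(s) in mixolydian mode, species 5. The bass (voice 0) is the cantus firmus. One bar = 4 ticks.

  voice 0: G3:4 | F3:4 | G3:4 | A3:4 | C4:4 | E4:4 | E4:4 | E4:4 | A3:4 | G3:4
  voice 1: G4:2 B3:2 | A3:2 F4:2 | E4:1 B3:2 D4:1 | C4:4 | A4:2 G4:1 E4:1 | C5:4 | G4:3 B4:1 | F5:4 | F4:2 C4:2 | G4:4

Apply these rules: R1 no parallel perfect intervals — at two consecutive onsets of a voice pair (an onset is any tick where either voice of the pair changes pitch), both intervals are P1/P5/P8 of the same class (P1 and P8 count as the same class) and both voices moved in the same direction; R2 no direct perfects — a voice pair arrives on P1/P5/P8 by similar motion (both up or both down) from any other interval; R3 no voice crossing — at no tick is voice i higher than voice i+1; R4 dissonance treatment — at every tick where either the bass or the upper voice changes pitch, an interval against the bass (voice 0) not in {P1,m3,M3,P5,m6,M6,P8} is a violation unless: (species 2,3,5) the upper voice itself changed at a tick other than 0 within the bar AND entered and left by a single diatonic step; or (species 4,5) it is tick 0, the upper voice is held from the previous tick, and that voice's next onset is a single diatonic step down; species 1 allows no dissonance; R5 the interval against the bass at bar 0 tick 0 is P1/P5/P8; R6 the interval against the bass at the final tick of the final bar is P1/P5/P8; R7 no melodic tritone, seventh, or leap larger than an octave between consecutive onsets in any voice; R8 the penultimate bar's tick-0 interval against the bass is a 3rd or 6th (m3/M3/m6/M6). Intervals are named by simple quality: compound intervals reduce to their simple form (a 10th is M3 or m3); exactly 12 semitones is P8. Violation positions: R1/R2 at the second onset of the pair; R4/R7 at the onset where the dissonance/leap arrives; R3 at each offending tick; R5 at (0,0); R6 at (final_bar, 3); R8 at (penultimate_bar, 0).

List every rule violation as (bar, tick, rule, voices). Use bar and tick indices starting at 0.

bar 0: v0=G3 v1=G4 downbeat P8
bar 1: v0=F3 v1=A3 downbeat M3
bar 2: v0=G3 v1=E4 downbeat M6
bar 3: v0=A3 v1=C4 downbeat m3
bar 4: v0=C4 v1=A4 downbeat M6
bar 5: v0=E4 v1=C5 downbeat m6
bar 6: v0=E4 v1=G4 downbeat m3
bar 7: v0=E4 v1=F5 downbeat m2
bar 8: v0=A3 v1=F4 downbeat m6
bar 9: v0=G3 v1=G4 downbeat P8
  -> R4 @ bar 7 tick 0 v(0, 1): E4/F5 m2 untreated
  -> R7 @ bar 7 tick 0 v(1,): B4->F5 leap 6st

(7, 0, R4, (0, 1))
(7, 0, R7, (1,))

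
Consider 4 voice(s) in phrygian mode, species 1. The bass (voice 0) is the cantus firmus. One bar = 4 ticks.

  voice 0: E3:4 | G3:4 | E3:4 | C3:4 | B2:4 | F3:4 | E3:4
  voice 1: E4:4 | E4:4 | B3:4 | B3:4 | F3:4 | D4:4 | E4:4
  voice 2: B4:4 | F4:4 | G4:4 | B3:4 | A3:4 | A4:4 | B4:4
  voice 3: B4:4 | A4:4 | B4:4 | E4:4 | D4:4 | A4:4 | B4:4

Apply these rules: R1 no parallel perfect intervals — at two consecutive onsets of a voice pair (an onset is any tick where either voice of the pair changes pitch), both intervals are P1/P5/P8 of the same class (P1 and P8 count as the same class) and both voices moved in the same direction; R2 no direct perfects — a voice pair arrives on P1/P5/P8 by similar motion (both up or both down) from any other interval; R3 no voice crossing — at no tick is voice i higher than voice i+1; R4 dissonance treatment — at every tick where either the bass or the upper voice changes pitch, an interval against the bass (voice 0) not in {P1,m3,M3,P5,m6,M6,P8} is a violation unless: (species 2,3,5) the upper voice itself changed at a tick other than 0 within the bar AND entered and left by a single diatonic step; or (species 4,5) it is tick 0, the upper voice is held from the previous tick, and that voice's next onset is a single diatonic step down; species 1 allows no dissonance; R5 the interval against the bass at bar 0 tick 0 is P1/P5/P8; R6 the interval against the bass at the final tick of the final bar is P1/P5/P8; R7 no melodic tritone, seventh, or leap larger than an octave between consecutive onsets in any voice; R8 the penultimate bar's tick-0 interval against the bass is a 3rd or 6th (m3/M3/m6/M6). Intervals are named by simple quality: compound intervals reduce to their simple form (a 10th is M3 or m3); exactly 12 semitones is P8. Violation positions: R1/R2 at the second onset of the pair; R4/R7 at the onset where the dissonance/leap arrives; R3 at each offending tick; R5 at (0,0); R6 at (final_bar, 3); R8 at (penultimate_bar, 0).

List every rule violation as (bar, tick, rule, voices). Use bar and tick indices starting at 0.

(1, 0, R4, (0, 2))
(1, 0, R4, (0, 3))
(1, 0, R7, (2,))
(2, 0, R2, (0, 1))
(3, 0, R4, (0, 1))
(3, 0, R4, (0, 2))
(4, 0, R4, (0, 1))
(4, 0, R4, (0, 2))
(4, 0, R7, (1,))
(5, 0, R2, (1, 2))
(5, 0, R2, (1, 3))
(5, 0, R2, (2, 3))
(5, 0, R7, (0,))
(6, 0, R1, (1, 2))
(6, 0, R1, (1, 3))
(6, 0, R1, (2, 3))

bar 0: v0=E3 v1=E4 v2=B4 v3=B4 downbeat P5
bar 1: v0=G3 v1=E4 v2=F4 v3=A4 downbeat M2
bar 2: v0=E3 v1=B3 v2=G4 v3=B4 downbeat P5
bar 3: v0=C3 v1=B3 v2=B3 v3=E4 downbeat M3
bar 4: v0=B2 v1=F3 v2=A3 v3=D4 downbeat m3
bar 5: v0=F3 v1=D4 v2=A4 v3=A4 downbeat M3
bar 6: v0=E3 v1=E4 v2=B4 v3=B4 downbeat P5
  -> R4 @ bar 1 tick 0 v(0, 2): G3/F4 m7 untreated
  -> R4 @ bar 1 tick 0 v(0, 3): G3/A4 M2 untreated
  -> R7 @ bar 1 tick 0 v(2,): B4->F4 leap 6st
  -> R2 @ bar 2 tick 0 v(0, 1): G3/E4 M6 -> E3/B3 P5 similar
  -> R4 @ bar 3 tick 0 v(0, 1): C3/B3 M7 untreated
  -> R4 @ bar 3 tick 0 v(0, 2): C3/B3 M7 untreated
  -> R4 @ bar 4 tick 0 v(0, 1): B2/F3 TT untreated
  -> R4 @ bar 4 tick 0 v(0, 2): B2/A3 m7 untreated
  -> R7 @ bar 4 tick 0 v(1,): B3->F3 leap 6st
  -> R2 @ bar 5 tick 0 v(1, 2): F3/A3 M3 -> D4/A4 P5 similar
  -> R2 @ bar 5 tick 0 v(1, 3): F3/D4 M6 -> D4/A4 P5 similar
  -> R2 @ bar 5 tick 0 v(2, 3): A3/D4 P4 -> A4/A4 P1 similar
  -> R7 @ bar 5 tick 0 v(0,): B2->F3 leap 6st
  -> R1 @ bar 6 tick 0 v(1, 2): D4/A4 P5 -> E4/B4 P5 similar
  -> R1 @ bar 6 tick 0 v(1, 3): D4/A4 P5 -> E4/B4 P5 similar
  -> R1 @ bar 6 tick 0 v(2, 3): A4/A4 P1 -> B4/B4 P1 similar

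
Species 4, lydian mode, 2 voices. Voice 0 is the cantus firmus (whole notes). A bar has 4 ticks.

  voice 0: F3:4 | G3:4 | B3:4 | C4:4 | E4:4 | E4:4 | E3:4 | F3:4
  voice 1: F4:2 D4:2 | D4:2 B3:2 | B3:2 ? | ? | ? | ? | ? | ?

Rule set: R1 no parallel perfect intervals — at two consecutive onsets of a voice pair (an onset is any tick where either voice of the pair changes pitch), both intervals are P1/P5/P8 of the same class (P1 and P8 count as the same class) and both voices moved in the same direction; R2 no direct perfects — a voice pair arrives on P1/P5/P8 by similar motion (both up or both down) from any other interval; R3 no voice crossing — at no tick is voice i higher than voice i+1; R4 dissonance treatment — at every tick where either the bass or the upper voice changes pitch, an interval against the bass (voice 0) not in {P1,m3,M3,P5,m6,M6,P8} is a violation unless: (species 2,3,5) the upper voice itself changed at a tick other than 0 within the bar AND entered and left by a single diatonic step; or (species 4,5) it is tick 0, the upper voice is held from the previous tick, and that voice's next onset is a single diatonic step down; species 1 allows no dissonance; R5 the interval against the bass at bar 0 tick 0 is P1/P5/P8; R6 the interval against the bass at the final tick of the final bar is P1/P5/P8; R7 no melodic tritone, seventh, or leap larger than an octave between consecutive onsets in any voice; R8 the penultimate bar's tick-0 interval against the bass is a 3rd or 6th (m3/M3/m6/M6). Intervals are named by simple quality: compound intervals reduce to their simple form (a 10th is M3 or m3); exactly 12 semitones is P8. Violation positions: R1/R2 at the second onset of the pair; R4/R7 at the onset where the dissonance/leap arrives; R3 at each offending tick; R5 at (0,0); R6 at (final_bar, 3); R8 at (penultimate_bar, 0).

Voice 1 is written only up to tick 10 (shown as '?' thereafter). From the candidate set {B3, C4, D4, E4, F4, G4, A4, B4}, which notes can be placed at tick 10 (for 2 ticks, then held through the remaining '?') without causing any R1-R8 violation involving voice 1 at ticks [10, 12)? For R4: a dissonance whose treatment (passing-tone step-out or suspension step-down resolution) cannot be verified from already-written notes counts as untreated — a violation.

{B3, B4, D4, G4}

B3: legal
C4: violates R4
D4: legal
E4: violates R4
F4: violates R4,R7
G4: legal
A4: violates R4,R7
B4: legal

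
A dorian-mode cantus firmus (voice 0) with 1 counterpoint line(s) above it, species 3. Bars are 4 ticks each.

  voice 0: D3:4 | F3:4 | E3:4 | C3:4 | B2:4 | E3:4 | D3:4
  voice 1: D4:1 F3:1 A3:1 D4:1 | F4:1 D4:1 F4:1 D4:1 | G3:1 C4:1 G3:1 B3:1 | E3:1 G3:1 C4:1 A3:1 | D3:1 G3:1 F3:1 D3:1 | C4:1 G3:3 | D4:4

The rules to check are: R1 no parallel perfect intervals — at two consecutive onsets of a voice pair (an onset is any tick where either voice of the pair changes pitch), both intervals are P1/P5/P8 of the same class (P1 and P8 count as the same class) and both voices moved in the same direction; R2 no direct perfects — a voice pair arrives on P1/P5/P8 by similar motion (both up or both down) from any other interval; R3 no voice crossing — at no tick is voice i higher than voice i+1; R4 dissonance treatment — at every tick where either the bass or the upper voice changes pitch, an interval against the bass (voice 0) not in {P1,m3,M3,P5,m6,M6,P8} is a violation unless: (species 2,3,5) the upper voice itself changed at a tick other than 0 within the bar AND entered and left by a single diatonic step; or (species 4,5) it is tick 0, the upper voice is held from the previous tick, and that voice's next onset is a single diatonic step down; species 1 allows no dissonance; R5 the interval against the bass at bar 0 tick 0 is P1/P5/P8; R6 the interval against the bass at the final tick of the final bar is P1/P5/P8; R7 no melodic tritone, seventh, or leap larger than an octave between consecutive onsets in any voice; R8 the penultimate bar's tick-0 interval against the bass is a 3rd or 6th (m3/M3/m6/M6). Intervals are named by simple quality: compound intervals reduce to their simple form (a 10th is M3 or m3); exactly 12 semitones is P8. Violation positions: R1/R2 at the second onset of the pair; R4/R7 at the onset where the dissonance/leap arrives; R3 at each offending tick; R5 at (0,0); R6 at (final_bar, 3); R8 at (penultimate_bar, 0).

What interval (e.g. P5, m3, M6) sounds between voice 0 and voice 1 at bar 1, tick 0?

P8

voice 0=F3 voice 1=F4 -> P8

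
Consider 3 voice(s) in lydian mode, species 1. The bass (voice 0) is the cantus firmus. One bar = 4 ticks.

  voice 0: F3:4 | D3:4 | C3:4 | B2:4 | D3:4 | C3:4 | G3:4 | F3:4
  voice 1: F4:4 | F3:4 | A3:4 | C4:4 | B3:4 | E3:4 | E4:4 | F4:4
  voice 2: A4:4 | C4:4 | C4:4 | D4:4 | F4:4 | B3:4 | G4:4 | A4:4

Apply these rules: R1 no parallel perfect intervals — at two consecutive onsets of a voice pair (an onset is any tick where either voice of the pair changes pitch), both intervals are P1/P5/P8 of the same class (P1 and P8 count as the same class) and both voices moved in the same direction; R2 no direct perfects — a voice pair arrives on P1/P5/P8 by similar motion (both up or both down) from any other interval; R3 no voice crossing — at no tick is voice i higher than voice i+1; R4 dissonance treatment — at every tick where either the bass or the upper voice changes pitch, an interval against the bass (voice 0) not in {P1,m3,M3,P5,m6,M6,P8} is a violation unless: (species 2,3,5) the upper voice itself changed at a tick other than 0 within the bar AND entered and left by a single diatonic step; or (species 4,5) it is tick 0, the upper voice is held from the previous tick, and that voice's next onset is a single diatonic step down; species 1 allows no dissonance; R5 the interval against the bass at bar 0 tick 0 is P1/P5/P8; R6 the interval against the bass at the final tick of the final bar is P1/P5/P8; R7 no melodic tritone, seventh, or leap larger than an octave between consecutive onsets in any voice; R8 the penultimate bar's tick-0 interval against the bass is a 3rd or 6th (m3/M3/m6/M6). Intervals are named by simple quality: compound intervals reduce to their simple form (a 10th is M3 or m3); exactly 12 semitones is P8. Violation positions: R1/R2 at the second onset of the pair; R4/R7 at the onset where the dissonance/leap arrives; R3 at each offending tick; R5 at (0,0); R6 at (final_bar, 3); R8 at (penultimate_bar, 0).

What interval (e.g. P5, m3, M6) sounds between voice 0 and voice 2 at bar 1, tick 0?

m7

voice 0=D3 voice 2=C4 -> m7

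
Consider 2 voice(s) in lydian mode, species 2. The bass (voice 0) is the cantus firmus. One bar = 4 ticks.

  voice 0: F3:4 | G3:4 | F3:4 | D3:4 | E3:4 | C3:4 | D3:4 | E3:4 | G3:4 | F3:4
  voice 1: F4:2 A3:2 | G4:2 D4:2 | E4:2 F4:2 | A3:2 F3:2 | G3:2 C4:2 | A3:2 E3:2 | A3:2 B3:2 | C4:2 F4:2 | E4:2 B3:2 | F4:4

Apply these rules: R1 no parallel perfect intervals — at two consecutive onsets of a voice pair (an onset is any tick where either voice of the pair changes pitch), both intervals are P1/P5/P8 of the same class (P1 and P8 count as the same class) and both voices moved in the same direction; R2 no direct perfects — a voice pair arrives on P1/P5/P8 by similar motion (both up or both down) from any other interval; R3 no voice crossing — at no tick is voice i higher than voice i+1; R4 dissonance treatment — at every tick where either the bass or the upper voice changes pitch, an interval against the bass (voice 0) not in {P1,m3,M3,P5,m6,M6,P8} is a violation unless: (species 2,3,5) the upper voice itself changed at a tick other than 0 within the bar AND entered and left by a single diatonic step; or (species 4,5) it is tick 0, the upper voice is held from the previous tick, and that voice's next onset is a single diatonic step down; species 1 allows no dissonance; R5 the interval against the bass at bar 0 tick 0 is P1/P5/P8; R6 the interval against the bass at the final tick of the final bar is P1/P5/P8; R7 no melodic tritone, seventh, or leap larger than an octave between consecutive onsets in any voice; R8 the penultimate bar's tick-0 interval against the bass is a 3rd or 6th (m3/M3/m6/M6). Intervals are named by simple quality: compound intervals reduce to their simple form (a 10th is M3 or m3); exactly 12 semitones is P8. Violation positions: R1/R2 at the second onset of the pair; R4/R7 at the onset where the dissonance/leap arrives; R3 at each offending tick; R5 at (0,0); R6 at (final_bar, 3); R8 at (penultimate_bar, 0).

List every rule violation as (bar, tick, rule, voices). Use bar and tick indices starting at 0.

bar 0: v0=F3 v1=F4 downbeat P8
bar 1: v0=G3 v1=G4 downbeat P8
bar 2: v0=F3 v1=E4 downbeat M7
bar 3: v0=D3 v1=A3 downbeat P5
bar 4: v0=E3 v1=G3 downbeat m3
bar 5: v0=C3 v1=A3 downbeat M6
bar 6: v0=D3 v1=A3 downbeat P5
bar 7: v0=E3 v1=C4 downbeat m6
bar 8: v0=G3 v1=E4 downbeat M6
bar 9: v0=F3 v1=F4 downbeat P8
  -> R2 @ bar 1 tick 0 v(0, 1): F3/A3 M3 -> G3/G4 P8 similar
  -> R7 @ bar 1 tick 0 v(1,): A3->G4 leap 10st
  -> R4 @ bar 2 tick 0 v(0, 1): F3/E4 M7 untreated
  -> R2 @ bar 3 tick 0 v(0, 1): F3/F4 P8 -> D3/A3 P5 similar
  -> R2 @ bar 6 tick 0 v(0, 1): C3/E3 M3 -> D3/A3 P5 similar
  -> R4 @ bar 7 tick 2 v(0, 1): E3/F4 m2 untreated
  -> R7 @ bar 9 tick 0 v(1,): B3->F4 leap 6st

(1, 0, R2, (0, 1))
(1, 0, R7, (1,))
(2, 0, R4, (0, 1))
(3, 0, R2, (0, 1))
(6, 0, R2, (0, 1))
(7, 2, R4, (0, 1))
(9, 0, R7, (1,))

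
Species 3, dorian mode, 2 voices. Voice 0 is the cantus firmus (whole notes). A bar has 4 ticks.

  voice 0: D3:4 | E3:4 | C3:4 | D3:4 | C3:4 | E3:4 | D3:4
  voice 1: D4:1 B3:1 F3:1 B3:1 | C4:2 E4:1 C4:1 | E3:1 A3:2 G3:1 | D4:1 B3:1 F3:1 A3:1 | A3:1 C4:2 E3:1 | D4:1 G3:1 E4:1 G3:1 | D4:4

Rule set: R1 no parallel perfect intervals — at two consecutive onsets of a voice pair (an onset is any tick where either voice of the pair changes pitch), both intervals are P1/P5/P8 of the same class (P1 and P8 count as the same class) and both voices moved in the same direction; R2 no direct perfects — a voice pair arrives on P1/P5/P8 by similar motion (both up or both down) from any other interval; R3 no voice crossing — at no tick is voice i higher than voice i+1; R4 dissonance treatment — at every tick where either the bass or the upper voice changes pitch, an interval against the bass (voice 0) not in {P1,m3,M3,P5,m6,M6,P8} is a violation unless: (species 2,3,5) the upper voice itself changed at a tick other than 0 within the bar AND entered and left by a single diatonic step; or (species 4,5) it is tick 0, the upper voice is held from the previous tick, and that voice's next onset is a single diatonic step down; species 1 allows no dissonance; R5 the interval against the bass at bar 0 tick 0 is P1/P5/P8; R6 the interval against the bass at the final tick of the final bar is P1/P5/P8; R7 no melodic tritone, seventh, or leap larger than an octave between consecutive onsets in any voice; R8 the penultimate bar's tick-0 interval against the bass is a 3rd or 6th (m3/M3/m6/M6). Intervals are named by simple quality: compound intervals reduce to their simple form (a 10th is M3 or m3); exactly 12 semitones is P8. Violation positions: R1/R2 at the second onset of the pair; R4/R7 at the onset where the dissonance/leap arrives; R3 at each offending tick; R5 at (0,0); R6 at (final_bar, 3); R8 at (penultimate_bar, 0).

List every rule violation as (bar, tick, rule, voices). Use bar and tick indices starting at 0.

bar 0: v0=D3 v1=D4 downbeat P8
bar 1: v0=E3 v1=C4 downbeat m6
bar 2: v0=C3 v1=E3 downbeat M3
bar 3: v0=D3 v1=D4 downbeat P8
bar 4: v0=C3 v1=A3 downbeat M6
bar 5: v0=E3 v1=D4 downbeat m7
bar 6: v0=D3 v1=D4 downbeat P8
  -> R7 @ bar 0 tick 2 v(1,): B3->F3 leap 6st
  -> R7 @ bar 0 tick 3 v(1,): F3->B3 leap 6st
  -> R2 @ bar 3 tick 0 v(0, 1): C3/G3 P5 -> D3/D4 P8 similar
  -> R7 @ bar 3 tick 2 v(1,): B3->F3 leap 6st
  -> R4 @ bar 5 tick 0 v(0, 1): E3/D4 m7 untreated
  -> R7 @ bar 5 tick 0 v(1,): E3->D4 leap 10st
  -> R8 @ bar 5 tick 0 v(0, 1): penult m7 not 3rd/6th

(0, 2, R7, (1,))
(0, 3, R7, (1,))
(3, 0, R2, (0, 1))
(3, 2, R7, (1,))
(5, 0, R4, (0, 1))
(5, 0, R7, (1,))
(5, 0, R8, (0, 1))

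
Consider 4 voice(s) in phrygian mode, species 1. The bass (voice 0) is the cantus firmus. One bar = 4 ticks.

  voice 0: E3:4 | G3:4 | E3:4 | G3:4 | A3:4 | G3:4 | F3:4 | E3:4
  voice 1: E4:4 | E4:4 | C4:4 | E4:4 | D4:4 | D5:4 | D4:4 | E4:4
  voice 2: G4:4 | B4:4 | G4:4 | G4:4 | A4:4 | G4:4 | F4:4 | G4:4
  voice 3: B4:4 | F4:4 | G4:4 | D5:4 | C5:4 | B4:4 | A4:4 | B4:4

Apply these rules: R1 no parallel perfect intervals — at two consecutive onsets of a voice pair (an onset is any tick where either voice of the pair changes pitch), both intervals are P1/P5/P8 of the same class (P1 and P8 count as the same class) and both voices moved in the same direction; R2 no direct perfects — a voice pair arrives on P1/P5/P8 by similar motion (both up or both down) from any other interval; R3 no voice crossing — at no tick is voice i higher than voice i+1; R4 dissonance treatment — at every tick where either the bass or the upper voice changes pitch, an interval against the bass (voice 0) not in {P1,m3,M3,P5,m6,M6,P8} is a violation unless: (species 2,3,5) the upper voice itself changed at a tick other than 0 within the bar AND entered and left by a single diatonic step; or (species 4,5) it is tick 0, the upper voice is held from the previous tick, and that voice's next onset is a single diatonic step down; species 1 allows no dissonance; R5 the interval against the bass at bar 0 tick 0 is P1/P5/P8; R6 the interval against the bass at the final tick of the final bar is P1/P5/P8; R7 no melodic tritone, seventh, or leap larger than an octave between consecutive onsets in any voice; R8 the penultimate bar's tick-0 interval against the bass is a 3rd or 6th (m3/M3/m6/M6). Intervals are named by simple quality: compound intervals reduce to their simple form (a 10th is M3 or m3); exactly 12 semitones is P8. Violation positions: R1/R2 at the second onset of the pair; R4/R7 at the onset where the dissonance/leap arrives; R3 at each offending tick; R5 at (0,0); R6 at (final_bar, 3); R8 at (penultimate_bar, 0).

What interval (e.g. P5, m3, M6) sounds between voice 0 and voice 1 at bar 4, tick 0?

voice 0=A3 voice 1=D4 -> P4

P4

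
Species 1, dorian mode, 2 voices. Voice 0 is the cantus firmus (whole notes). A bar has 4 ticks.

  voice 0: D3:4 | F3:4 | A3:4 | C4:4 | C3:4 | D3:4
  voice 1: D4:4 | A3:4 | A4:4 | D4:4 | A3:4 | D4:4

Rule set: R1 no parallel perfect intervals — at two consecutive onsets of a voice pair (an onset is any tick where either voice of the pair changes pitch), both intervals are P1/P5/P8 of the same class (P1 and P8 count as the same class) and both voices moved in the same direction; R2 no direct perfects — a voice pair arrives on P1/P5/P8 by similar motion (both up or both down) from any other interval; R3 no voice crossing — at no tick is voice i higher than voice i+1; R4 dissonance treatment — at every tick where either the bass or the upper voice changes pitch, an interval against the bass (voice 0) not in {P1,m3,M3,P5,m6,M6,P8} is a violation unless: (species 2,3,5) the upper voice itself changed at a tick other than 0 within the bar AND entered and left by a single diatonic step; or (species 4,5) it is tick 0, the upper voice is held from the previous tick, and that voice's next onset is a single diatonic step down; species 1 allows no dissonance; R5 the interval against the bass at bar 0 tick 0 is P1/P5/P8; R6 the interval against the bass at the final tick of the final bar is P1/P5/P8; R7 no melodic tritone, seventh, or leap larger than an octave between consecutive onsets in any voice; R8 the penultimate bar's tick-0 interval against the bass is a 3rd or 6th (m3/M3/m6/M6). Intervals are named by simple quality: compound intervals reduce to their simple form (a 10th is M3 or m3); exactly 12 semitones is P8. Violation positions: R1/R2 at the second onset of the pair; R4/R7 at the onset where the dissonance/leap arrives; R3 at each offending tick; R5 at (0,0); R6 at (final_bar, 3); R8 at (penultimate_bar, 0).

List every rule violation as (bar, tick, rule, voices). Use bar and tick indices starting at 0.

(2, 0, R2, (0, 1))
(3, 0, R4, (0, 1))
(5, 0, R2, (0, 1))

bar 0: v0=D3 v1=D4 downbeat P8
bar 1: v0=F3 v1=A3 downbeat M3
bar 2: v0=A3 v1=A4 downbeat P8
bar 3: v0=C4 v1=D4 downbeat M2
bar 4: v0=C3 v1=A3 downbeat M6
bar 5: v0=D3 v1=D4 downbeat P8
  -> R2 @ bar 2 tick 0 v(0, 1): F3/A3 M3 -> A3/A4 P8 similar
  -> R4 @ bar 3 tick 0 v(0, 1): C4/D4 M2 untreated
  -> R2 @ bar 5 tick 0 v(0, 1): C3/A3 M6 -> D3/D4 P8 similar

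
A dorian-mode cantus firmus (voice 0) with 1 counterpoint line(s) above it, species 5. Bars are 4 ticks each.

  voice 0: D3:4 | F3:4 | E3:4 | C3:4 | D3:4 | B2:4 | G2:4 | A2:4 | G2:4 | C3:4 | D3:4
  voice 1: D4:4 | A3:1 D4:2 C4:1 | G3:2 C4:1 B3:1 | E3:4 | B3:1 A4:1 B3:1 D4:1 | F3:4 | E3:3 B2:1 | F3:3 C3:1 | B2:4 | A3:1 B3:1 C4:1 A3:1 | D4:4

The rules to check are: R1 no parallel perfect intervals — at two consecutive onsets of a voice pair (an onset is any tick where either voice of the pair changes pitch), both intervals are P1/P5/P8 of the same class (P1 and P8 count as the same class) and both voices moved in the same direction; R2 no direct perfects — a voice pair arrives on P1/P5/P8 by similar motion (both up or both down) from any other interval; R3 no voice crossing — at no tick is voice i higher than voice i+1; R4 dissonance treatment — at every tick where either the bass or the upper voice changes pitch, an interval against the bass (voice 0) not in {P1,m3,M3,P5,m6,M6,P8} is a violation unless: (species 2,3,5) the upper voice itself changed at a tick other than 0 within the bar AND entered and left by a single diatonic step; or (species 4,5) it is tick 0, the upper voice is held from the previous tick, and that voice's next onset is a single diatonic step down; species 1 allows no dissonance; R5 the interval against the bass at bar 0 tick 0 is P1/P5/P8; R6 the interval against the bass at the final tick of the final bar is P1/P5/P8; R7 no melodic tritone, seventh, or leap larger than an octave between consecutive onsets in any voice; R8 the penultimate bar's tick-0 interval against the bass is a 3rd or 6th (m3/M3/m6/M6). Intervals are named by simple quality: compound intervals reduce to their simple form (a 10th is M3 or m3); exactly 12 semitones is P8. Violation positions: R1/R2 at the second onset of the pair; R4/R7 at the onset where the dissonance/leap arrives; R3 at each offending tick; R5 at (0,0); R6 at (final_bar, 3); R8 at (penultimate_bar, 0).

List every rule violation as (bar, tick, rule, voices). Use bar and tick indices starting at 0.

(4, 1, R7, (1,))
(4, 2, R7, (1,))
(5, 0, R4, (0, 1))
(7, 0, R7, (1,))
(9, 0, R7, (1,))
(10, 0, R2, (0, 1))

bar 0: v0=D3 v1=D4 downbeat P8
bar 1: v0=F3 v1=A3 downbeat M3
bar 2: v0=E3 v1=G3 downbeat m3
bar 3: v0=C3 v1=E3 downbeat M3
bar 4: v0=D3 v1=B3 downbeat M6
bar 5: v0=B2 v1=F3 downbeat TT
bar 6: v0=G2 v1=E3 downbeat M6
bar 7: v0=A2 v1=F3 downbeat m6
bar 8: v0=G2 v1=B2 downbeat M3
bar 9: v0=C3 v1=A3 downbeat M6
bar 10: v0=D3 v1=D4 downbeat P8
  -> R7 @ bar 4 tick 1 v(1,): B3->A4 leap 10st
  -> R7 @ bar 4 tick 2 v(1,): A4->B3 leap 10st
  -> R4 @ bar 5 tick 0 v(0, 1): B2/F3 TT untreated
  -> R7 @ bar 7 tick 0 v(1,): B2->F3 leap 6st
  -> R7 @ bar 9 tick 0 v(1,): B2->A3 leap 10st
  -> R2 @ bar 10 tick 0 v(0, 1): C3/A3 M6 -> D3/D4 P8 similar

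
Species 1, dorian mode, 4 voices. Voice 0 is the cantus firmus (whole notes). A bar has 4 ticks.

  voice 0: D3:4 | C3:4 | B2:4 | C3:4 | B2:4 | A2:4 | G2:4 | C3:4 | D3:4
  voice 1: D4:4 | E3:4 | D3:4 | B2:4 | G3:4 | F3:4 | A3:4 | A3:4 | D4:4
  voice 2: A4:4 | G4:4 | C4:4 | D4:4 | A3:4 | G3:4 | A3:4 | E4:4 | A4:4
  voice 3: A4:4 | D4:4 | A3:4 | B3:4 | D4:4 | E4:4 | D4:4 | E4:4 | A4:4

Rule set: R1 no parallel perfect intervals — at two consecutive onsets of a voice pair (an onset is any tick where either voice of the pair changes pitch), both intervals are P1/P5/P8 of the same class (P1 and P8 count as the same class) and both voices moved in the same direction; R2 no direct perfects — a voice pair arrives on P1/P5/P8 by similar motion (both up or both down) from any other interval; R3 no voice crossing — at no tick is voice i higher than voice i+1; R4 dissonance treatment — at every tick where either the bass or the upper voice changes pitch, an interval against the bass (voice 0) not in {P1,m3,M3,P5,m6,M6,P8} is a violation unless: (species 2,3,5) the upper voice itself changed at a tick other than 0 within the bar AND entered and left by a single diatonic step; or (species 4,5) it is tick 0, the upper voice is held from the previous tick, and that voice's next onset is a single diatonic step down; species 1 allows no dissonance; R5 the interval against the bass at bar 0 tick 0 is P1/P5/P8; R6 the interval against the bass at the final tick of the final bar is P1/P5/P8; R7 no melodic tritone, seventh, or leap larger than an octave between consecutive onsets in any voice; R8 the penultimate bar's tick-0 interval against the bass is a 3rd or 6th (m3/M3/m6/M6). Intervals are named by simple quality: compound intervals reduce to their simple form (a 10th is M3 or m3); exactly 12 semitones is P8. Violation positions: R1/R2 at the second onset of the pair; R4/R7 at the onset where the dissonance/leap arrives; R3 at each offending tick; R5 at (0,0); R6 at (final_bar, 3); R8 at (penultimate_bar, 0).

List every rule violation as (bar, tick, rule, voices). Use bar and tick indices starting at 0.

(1, 0, R1, (0, 2))
(1, 0, R3, (2, 3))
(1, 0, R4, (0, 3))
(1, 0, R7, (1,))
(1, 1, R3, (2, 3))
(1, 2, R3, (2, 3))
(1, 3, R3, (2, 3))
(2, 0, R2, (1, 3))
(2, 0, R3, (2, 3))
(2, 0, R4, (0, 2))
(2, 0, R4, (0, 3))
(2, 1, R3, (2, 3))
(2, 2, R3, (2, 3))
(2, 3, R3, (2, 3))
(3, 0, R3, (0, 1))
(3, 0, R3, (2, 3))
(3, 0, R4, (0, 1))
(3, 0, R4, (0, 2))
(3, 0, R4, (0, 3))
(3, 1, R3, (0, 1))
(3, 1, R3, (2, 3))
(3, 2, R3, (0, 1))
(3, 2, R3, (2, 3))
(3, 3, R3, (0, 1))
(3, 3, R3, (2, 3))
(4, 0, R2, (1, 3))
(4, 0, R4, (0, 2))
(5, 0, R4, (0, 2))
(6, 0, R1, (0, 3))
(6, 0, R2, (1, 2))
(6, 0, R4, (0, 1))
(6, 0, R4, (0, 2))
(7, 0, R2, (2, 3))
(8, 0, R1, (1, 2))
(8, 0, R1, (1, 3))
(8, 0, R1, (2, 3))
(8, 0, R2, (0, 1))
(8, 0, R2, (0, 2))
(8, 0, R2, (0, 3))

bar 0: v0=D3 v1=D4 v2=A4 v3=A4 downbeat P5
bar 1: v0=C3 v1=E3 v2=G4 v3=D4 downbeat M2
bar 2: v0=B2 v1=D3 v2=C4 v3=A3 downbeat m7
bar 3: v0=C3 v1=B2 v2=D4 v3=B3 downbeat M7
bar 4: v0=B2 v1=G3 v2=A3 v3=D4 downbeat m3
bar 5: v0=A2 v1=F3 v2=G3 v3=E4 downbeat P5
bar 6: v0=G2 v1=A3 v2=A3 v3=D4 downbeat P5
bar 7: v0=C3 v1=A3 v2=E4 v3=E4 downbeat M3
bar 8: v0=D3 v1=D4 v2=A4 v3=A4 downbeat P5
  -> R1 @ bar 1 tick 0 v(0, 2): D3/A4 P5 -> C3/G4 P5 similar
  -> R3 @ bar 1 tick 0 v(2, 3): G4 above D4
  -> R4 @ bar 1 tick 0 v(0, 3): C3/D4 M2 untreated
  -> R7 @ bar 1 tick 0 v(1,): D4->E3 leap 10st
  -> R3 @ bar 1 tick 1 v(2, 3): G4 above D4
  -> R3 @ bar 1 tick 2 v(2, 3): G4 above D4
  -> R3 @ bar 1 tick 3 v(2, 3): G4 above D4
  -> R2 @ bar 2 tick 0 v(1, 3): E3/D4 m7 -> D3/A3 P5 similar
  -> R3 @ bar 2 tick 0 v(2, 3): C4 above A3
  -> R4 @ bar 2 tick 0 v(0, 2): B2/C4 m2 untreated
  -> R4 @ bar 2 tick 0 v(0, 3): B2/A3 m7 untreated
  -> R3 @ bar 2 tick 1 v(2, 3): C4 above A3
  -> R3 @ bar 2 tick 2 v(2, 3): C4 above A3
  -> R3 @ bar 2 tick 3 v(2, 3): C4 above A3
  -> R3 @ bar 3 tick 0 v(0, 1): C3 above B2
  -> R3 @ bar 3 tick 0 v(2, 3): D4 above B3
  -> R4 @ bar 3 tick 0 v(0, 1): C3/B2 m2 untreated
  -> R4 @ bar 3 tick 0 v(0, 2): C3/D4 M2 untreated
  -> R4 @ bar 3 tick 0 v(0, 3): C3/B3 M7 untreated
  -> R3 @ bar 3 tick 1 v(0, 1): C3 above B2
  -> R3 @ bar 3 tick 1 v(2, 3): D4 above B3
  -> R3 @ bar 3 tick 2 v(0, 1): C3 above B2
  -> R3 @ bar 3 tick 2 v(2, 3): D4 above B3
  -> R3 @ bar 3 tick 3 v(0, 1): C3 above B2
  -> R3 @ bar 3 tick 3 v(2, 3): D4 above B3
  -> R2 @ bar 4 tick 0 v(1, 3): B2/B3 P8 -> G3/D4 P5 similar
  -> R4 @ bar 4 tick 0 v(0, 2): B2/A3 m7 untreated
  -> R4 @ bar 5 tick 0 v(0, 2): A2/G3 m7 untreated
  -> R1 @ bar 6 tick 0 v(0, 3): A2/E4 P5 -> G2/D4 P5 similar
  -> R2 @ bar 6 tick 0 v(1, 2): F3/G3 M2 -> A3/A3 P1 similar
  -> R4 @ bar 6 tick 0 v(0, 1): G2/A3 M2 untreated
  -> R4 @ bar 6 tick 0 v(0, 2): G2/A3 M2 untreated
  -> R2 @ bar 7 tick 0 v(2, 3): A3/D4 P4 -> E4/E4 P1 similar
  -> R1 @ bar 8 tick 0 v(1, 2): A3/E4 P5 -> D4/A4 P5 similar
  -> R1 @ bar 8 tick 0 v(1, 3): A3/E4 P5 -> D4/A4 P5 similar
  -> R1 @ bar 8 tick 0 v(2, 3): E4/E4 P1 -> A4/A4 P1 similar
  -> R2 @ bar 8 tick 0 v(0, 1): C3/A3 M6 -> D3/D4 P8 similar
  -> R2 @ bar 8 tick 0 v(0, 2): C3/E4 M3 -> D3/A4 P5 similar
  -> R2 @ bar 8 tick 0 v(0, 3): C3/E4 M3 -> D3/A4 P5 similar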